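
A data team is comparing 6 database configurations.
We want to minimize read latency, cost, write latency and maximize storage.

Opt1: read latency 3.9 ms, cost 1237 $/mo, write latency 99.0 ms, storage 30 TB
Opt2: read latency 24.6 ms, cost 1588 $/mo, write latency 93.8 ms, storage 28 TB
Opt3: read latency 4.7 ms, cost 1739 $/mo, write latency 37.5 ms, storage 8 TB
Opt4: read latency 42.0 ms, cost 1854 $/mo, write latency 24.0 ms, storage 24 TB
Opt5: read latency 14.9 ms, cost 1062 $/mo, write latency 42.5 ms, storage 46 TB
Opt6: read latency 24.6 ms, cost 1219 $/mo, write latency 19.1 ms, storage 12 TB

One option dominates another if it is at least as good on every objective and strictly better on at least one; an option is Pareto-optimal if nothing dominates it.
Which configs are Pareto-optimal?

Opt1: not dominated (best read latency).
Opt2: dominated by Opt5 (read latency 14.9≤24.6, cost 1062≤1588, write latency 42.5≤93.8, storage 46≥28).
Opt3: not dominated.
Opt4: not dominated.
Opt5: not dominated (best cost).
Opt6: not dominated (best write latency).

Opt1, Opt3, Opt4, Opt5, Opt6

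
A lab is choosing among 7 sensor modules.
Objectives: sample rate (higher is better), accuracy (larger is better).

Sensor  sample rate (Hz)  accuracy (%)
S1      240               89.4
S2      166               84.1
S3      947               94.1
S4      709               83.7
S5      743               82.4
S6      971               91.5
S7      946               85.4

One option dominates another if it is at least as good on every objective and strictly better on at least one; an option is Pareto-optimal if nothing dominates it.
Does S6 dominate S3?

S6 vs S3: S6 is worse on accuracy (91.5 vs 94.1), so it does not dominate S3.

No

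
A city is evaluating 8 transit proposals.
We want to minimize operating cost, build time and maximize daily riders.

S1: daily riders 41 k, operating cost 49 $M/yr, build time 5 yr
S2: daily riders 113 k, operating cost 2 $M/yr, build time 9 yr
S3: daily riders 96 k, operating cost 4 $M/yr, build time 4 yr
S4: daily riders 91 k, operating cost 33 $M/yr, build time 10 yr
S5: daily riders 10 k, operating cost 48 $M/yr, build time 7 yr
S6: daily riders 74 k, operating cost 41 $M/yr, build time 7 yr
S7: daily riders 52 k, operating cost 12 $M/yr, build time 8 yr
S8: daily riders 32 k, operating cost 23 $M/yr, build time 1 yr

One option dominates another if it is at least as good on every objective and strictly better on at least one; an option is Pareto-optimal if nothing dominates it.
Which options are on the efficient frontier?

S2, S3, S8

S1: dominated by S3 (daily riders 96≥41, operating cost 4≤49, build time 4≤5).
S2: not dominated (best daily riders).
S3: not dominated.
S4: dominated by S2 (daily riders 113≥91, operating cost 2≤33, build time 9≤10).
S5: dominated by S3 (daily riders 96≥10, operating cost 4≤48, build time 4≤7).
S6: dominated by S3 (daily riders 96≥74, operating cost 4≤41, build time 4≤7).
S7: dominated by S3 (daily riders 96≥52, operating cost 4≤12, build time 4≤8).
S8: not dominated (best build time).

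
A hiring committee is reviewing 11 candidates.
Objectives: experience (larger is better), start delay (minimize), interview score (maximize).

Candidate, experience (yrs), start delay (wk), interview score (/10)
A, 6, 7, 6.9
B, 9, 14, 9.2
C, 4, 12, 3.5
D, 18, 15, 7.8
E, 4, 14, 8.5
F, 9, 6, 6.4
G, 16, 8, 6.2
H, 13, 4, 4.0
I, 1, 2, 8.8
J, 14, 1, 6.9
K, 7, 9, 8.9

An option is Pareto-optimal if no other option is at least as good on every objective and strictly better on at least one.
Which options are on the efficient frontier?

A: dominated by J (experience 14≥6, start delay 1≤7, interview score 6.9≥6.9).
B: not dominated (best interview score).
C: dominated by A (experience 6≥4, start delay 7≤12, interview score 6.9≥3.5).
D: not dominated (best experience).
E: dominated by B (experience 9≥4, start delay 14≤14, interview score 9.2≥8.5).
F: dominated by J (experience 14≥9, start delay 1≤6, interview score 6.9≥6.4).
G: not dominated.
H: dominated by J (experience 14≥13, start delay 1≤4, interview score 6.9≥4.0).
I: not dominated.
J: not dominated (best start delay).
K: not dominated.

B, D, G, I, J, K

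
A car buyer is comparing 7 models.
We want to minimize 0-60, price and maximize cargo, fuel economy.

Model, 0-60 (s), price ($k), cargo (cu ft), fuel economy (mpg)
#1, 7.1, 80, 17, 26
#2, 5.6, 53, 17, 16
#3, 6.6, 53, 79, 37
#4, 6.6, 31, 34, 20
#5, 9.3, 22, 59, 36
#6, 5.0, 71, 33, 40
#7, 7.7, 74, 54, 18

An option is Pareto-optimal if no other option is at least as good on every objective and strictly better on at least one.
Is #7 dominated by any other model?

#3 vs #7: 0-60 6.6≤7.7, price 53≤74, cargo 79≥54, fuel economy 37≥18 — #3 is at least as good on every objective and strictly better on at least one, so #3 dominates #7.

Yes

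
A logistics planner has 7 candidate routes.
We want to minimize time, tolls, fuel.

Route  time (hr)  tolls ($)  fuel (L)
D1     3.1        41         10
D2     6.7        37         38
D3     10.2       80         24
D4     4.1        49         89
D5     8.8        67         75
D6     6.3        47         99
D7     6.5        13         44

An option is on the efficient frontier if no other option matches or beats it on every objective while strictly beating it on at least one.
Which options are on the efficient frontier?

D1, D2, D7

D1: not dominated (best time).
D2: not dominated.
D3: dominated by D1 (time 3.1≤10.2, tolls 41≤80, fuel 10≤24).
D4: dominated by D1 (time 3.1≤4.1, tolls 41≤49, fuel 10≤89).
D5: dominated by D1 (time 3.1≤8.8, tolls 41≤67, fuel 10≤75).
D6: dominated by D1 (time 3.1≤6.3, tolls 41≤47, fuel 10≤99).
D7: not dominated (best tolls).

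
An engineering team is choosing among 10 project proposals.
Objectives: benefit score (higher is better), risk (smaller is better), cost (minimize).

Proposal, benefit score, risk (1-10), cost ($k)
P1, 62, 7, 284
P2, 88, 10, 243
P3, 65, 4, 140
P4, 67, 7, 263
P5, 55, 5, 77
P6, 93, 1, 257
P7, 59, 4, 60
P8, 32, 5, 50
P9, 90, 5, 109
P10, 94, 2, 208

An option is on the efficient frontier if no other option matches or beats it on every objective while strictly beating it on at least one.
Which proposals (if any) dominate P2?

P9, P10

P9: benefit score 90≥88, risk 5≤10, cost 109≤243 — dominates P2.
P10: benefit score 94≥88, risk 2≤10, cost 208≤243 — dominates P2.
Others (P1, P3, P4, P5, P6, P7, P8) are each worse than P2 on at least one objective.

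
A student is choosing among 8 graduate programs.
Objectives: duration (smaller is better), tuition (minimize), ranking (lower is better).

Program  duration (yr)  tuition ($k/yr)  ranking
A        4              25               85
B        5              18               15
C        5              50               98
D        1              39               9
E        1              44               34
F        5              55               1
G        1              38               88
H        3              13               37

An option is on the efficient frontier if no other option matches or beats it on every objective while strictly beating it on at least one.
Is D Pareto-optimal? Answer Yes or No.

Yes

A: worse on duration (4 vs 1).
B: worse on duration (5 vs 1).
C: worse on duration (5 vs 1).
E: worse on tuition (44 vs 39).
F: worse on duration (5 vs 1).
G: worse on ranking (88 vs 9).
H: worse on duration (3 vs 1).
No option is at least as good as D on every objective and strictly better on one.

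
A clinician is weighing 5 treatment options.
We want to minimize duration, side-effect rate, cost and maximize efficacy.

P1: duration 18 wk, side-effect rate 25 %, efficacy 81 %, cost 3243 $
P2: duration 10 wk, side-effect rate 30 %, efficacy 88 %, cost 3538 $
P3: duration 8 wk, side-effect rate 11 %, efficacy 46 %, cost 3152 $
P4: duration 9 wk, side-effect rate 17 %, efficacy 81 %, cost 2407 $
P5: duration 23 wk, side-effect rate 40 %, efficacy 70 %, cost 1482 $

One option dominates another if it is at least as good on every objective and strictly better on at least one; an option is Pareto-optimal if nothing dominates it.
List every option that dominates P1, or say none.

P4

P4: duration 9≤18, side-effect rate 17≤25, efficacy 81≥81, cost 2407≤3243 — dominates P1.
Others (P2, P3, P5) are each worse than P1 on at least one objective.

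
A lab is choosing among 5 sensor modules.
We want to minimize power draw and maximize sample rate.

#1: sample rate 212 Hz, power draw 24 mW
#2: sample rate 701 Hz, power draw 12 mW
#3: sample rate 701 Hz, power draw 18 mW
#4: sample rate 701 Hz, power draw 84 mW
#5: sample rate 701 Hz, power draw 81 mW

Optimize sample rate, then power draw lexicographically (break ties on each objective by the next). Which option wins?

First maximize sample rate: best is 701, kept {#2, #3, #4, #5}.
Then minimize power draw: best is 12, kept {#2}.

#2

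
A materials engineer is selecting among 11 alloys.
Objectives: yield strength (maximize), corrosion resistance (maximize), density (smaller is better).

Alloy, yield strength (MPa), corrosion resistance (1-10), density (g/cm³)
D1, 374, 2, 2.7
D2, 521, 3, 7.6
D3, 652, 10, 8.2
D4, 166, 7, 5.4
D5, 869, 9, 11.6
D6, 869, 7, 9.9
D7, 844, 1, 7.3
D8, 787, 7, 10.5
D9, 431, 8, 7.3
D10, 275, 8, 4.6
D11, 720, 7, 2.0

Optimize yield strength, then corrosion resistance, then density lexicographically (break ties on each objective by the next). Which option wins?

D5

First maximize yield strength: best is 869, kept {D5, D6}.
Then maximize corrosion resistance: best is 9, kept {D5}.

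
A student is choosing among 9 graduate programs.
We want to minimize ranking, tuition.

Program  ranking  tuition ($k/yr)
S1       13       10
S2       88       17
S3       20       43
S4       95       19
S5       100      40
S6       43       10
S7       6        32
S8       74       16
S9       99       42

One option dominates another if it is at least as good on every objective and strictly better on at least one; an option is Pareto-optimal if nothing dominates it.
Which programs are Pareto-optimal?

S1, S7

S1: not dominated.
S2: dominated by S1 (ranking 13≤88, tuition 10≤17).
S3: dominated by S1 (ranking 13≤20, tuition 10≤43).
S4: dominated by S1 (ranking 13≤95, tuition 10≤19).
S5: dominated by S1 (ranking 13≤100, tuition 10≤40).
S6: dominated by S1 (ranking 13≤43, tuition 10≤10).
S7: not dominated (best ranking).
S8: dominated by S1 (ranking 13≤74, tuition 10≤16).
S9: dominated by S1 (ranking 13≤99, tuition 10≤42).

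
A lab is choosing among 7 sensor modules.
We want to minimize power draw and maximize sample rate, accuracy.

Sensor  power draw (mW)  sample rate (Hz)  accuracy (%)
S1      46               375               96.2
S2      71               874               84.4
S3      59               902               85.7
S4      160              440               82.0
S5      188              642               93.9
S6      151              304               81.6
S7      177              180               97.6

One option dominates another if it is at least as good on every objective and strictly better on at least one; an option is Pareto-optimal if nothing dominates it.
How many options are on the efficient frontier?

4

S1: not dominated (best power draw).
S2: dominated by S3 (power draw 59≤71, sample rate 902≥874, accuracy 85.7≥84.4).
S3: not dominated (best sample rate).
S4: dominated by S2 (power draw 71≤160, sample rate 874≥440, accuracy 84.4≥82.0).
S5: not dominated.
S6: dominated by S1 (power draw 46≤151, sample rate 375≥304, accuracy 96.2≥81.6).
S7: not dominated (best accuracy).
Pareto-optimal: S1, S3, S5, S7 → 4.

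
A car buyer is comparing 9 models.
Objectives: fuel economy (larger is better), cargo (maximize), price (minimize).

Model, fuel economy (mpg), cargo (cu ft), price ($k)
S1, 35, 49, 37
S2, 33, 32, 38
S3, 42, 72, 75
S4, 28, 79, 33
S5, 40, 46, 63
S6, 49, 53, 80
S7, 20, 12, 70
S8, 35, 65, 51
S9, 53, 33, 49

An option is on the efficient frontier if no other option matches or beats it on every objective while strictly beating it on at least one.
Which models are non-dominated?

S1, S3, S4, S5, S6, S8, S9

S1: not dominated.
S2: dominated by S1 (fuel economy 35≥33, cargo 49≥32, price 37≤38).
S3: not dominated.
S4: not dominated (best cargo).
S5: not dominated.
S6: not dominated.
S7: dominated by S1 (fuel economy 35≥20, cargo 49≥12, price 37≤70).
S8: not dominated.
S9: not dominated (best fuel economy).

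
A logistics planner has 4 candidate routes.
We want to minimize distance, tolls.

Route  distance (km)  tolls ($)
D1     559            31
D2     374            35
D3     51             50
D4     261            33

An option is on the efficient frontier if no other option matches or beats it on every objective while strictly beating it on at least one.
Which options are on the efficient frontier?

D1, D3, D4

D1: not dominated (best tolls).
D2: dominated by D4 (distance 261≤374, tolls 33≤35).
D3: not dominated (best distance).
D4: not dominated.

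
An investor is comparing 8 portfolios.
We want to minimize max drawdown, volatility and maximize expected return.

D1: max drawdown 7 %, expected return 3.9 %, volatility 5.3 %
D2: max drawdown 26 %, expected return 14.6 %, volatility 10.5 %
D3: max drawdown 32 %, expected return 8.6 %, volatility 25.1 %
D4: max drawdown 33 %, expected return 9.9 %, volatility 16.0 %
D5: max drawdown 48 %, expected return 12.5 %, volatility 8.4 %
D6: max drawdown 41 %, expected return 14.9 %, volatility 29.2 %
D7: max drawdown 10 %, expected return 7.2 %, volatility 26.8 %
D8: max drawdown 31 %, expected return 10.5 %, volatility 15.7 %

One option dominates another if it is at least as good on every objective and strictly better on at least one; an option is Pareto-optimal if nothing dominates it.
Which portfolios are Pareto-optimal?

D1: not dominated (best max drawdown).
D2: not dominated.
D3: dominated by D2 (max drawdown 26≤32, expected return 14.6≥8.6, volatility 10.5≤25.1).
D4: dominated by D2 (max drawdown 26≤33, expected return 14.6≥9.9, volatility 10.5≤16.0).
D5: not dominated.
D6: not dominated (best expected return).
D7: not dominated.
D8: dominated by D2 (max drawdown 26≤31, expected return 14.6≥10.5, volatility 10.5≤15.7).

D1, D2, D5, D6, D7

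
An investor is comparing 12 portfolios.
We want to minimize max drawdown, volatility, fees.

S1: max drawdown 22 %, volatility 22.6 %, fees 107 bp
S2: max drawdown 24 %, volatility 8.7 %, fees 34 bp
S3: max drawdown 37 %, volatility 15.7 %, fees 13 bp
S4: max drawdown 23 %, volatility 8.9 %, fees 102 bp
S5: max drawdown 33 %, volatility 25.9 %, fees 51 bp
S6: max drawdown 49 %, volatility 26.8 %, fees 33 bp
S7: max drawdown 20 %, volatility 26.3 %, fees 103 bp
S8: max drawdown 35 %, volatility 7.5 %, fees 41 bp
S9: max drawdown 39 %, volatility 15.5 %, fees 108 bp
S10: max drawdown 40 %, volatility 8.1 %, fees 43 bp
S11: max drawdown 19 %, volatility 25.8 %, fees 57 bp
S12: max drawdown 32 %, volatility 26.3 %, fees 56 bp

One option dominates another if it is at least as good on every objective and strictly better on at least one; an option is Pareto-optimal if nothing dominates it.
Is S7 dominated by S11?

Yes

S11 vs S7: max drawdown 19≤20, volatility 25.8≤26.3, fees 57≤103 — S11 is at least as good on every objective with at least one strict improvement.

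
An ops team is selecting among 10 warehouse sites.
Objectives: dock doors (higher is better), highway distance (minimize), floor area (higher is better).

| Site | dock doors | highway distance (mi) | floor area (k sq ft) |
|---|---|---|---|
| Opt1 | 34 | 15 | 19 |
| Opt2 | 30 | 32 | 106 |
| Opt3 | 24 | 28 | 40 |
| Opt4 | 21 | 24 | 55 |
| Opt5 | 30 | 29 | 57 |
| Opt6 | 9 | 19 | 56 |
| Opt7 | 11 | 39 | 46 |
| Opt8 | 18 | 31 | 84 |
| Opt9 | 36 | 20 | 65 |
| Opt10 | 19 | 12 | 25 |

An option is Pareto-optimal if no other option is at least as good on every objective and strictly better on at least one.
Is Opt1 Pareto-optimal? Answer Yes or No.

Yes

Opt2: worse on dock doors (30 vs 34).
Opt3: worse on dock doors (24 vs 34).
Opt4: worse on dock doors (21 vs 34).
Opt5: worse on dock doors (30 vs 34).
Opt6: worse on dock doors (9 vs 34).
Opt7: worse on dock doors (11 vs 34).
Opt8: worse on dock doors (18 vs 34).
Opt9: worse on highway distance (20 vs 15).
Opt10: worse on dock doors (19 vs 34).
No option is at least as good as Opt1 on every objective and strictly better on one.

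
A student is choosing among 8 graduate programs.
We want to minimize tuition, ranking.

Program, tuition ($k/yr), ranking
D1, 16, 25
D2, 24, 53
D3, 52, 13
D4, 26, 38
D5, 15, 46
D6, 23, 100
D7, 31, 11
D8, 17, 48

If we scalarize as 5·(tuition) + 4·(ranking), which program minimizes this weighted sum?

D1

D1: 5·16 + 4·25 = 180
D2: 5·24 + 4·53 = 332
D3: 5·52 + 4·13 = 312
D4: 5·26 + 4·38 = 282
D5: 5·15 + 4·46 = 259
D6: 5·23 + 4·100 = 515
D7: 5·31 + 4·11 = 199
D8: 5·17 + 4·48 = 277
Lowest: D1 at 180.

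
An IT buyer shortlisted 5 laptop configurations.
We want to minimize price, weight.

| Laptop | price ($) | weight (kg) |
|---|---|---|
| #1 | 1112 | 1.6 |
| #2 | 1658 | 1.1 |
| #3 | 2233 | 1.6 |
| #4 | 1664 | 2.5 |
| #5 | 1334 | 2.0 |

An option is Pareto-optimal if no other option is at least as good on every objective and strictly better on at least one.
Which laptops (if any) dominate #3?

#1: price 1112≤2233, weight 1.6≤1.6 — dominates #3.
#2: price 1658≤2233, weight 1.1≤1.6 — dominates #3.
Others (#4, #5) are each worse than #3 on at least one objective.

#1, #2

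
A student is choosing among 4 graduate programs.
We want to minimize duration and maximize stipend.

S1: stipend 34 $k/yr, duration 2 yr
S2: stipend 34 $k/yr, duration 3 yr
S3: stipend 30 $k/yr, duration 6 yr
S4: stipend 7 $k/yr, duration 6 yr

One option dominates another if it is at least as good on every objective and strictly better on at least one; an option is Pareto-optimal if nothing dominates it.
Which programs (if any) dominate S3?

S1: stipend 34≥30, duration 2≤6 — dominates S3.
S2: stipend 34≥30, duration 3≤6 — dominates S3.
Others (S4) are each worse than S3 on at least one objective.

S1, S2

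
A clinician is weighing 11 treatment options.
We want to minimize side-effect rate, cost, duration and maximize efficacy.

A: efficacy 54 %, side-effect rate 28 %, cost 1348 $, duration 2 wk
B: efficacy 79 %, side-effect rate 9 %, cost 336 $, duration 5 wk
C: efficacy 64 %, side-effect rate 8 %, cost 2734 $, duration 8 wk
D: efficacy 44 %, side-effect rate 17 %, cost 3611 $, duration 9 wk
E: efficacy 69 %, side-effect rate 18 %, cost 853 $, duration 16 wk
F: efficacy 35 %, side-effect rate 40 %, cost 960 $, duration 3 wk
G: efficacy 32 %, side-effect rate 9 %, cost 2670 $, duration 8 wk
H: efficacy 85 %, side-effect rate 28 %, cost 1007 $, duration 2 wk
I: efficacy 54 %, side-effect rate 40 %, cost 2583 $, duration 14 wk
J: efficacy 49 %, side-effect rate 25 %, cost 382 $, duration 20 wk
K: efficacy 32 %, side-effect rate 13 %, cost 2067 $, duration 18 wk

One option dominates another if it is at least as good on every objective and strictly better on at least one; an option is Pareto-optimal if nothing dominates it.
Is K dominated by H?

No

H vs K: H is worse on side-effect rate (28 vs 13), so it does not dominate K.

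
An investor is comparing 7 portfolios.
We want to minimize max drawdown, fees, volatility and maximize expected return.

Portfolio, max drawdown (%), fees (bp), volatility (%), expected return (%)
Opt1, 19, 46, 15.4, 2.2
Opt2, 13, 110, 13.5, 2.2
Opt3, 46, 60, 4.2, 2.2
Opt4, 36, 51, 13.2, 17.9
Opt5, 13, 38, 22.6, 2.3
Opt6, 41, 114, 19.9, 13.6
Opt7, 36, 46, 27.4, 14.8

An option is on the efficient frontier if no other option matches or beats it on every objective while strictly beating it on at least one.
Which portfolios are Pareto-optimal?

Opt1: not dominated.
Opt2: not dominated.
Opt3: not dominated (best volatility).
Opt4: not dominated (best expected return).
Opt5: not dominated (best fees).
Opt6: dominated by Opt4 (max drawdown 36≤41, fees 51≤114, volatility 13.2≤19.9, expected return 17.9≥13.6).
Opt7: not dominated.

Opt1, Opt2, Opt3, Opt4, Opt5, Opt7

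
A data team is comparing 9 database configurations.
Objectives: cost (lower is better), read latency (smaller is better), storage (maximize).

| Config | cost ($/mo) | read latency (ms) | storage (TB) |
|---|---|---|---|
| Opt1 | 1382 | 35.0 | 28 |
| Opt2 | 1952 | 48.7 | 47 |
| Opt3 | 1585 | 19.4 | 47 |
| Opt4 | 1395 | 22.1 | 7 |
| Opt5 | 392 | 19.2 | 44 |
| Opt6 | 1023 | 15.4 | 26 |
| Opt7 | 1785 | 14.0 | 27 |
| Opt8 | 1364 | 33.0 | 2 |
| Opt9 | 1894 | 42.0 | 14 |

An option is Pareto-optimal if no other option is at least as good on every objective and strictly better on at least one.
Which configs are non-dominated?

Opt1: dominated by Opt5 (cost 392≤1382, read latency 19.2≤35.0, storage 44≥28).
Opt2: dominated by Opt3 (cost 1585≤1952, read latency 19.4≤48.7, storage 47≥47).
Opt3: not dominated.
Opt4: dominated by Opt5 (cost 392≤1395, read latency 19.2≤22.1, storage 44≥7).
Opt5: not dominated (best cost).
Opt6: not dominated.
Opt7: not dominated (best read latency).
Opt8: dominated by Opt5 (cost 392≤1364, read latency 19.2≤33.0, storage 44≥2).
Opt9: dominated by Opt1 (cost 1382≤1894, read latency 35.0≤42.0, storage 28≥14).

Opt3, Opt5, Opt6, Opt7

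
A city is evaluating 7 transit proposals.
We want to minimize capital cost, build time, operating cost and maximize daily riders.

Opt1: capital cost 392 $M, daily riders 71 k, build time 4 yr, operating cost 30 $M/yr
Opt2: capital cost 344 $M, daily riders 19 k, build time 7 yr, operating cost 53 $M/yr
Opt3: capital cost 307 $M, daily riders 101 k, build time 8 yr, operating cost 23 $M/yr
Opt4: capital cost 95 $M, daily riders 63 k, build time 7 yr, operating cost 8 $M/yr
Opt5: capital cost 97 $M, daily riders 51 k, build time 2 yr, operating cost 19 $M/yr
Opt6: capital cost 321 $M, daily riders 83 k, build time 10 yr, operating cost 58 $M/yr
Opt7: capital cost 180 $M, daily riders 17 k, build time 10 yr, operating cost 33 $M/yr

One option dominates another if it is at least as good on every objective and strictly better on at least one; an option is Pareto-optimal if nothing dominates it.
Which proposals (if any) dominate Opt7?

Opt4: capital cost 95≤180, daily riders 63≥17, build time 7≤10, operating cost 8≤33 — dominates Opt7.
Opt5: capital cost 97≤180, daily riders 51≥17, build time 2≤10, operating cost 19≤33 — dominates Opt7.
Others (Opt1, Opt2, Opt3, Opt6) are each worse than Opt7 on at least one objective.

Opt4, Opt5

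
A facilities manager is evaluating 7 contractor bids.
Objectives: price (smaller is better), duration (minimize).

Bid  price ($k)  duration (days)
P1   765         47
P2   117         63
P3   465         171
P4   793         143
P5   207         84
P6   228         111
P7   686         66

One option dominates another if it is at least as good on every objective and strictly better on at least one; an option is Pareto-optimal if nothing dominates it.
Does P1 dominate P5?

No

P1 vs P5: P1 is worse on price (765 vs 207), so it does not dominate P5.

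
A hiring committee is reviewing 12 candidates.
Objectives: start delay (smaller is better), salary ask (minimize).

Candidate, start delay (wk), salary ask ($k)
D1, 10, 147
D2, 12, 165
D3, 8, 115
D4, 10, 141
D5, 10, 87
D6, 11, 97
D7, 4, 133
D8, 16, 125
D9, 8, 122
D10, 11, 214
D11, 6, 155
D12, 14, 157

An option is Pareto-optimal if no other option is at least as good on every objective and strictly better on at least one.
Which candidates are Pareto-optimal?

D3, D5, D7

D1: dominated by D3 (start delay 8≤10, salary ask 115≤147).
D2: dominated by D1 (start delay 10≤12, salary ask 147≤165).
D3: not dominated.
D4: dominated by D3 (start delay 8≤10, salary ask 115≤141).
D5: not dominated (best salary ask).
D6: dominated by D5 (start delay 10≤11, salary ask 87≤97).
D7: not dominated (best start delay).
D8: dominated by D3 (start delay 8≤16, salary ask 115≤125).
D9: dominated by D3 (start delay 8≤8, salary ask 115≤122).
D10: dominated by D1 (start delay 10≤11, salary ask 147≤214).
D11: dominated by D7 (start delay 4≤6, salary ask 133≤155).
D12: dominated by D1 (start delay 10≤14, salary ask 147≤157).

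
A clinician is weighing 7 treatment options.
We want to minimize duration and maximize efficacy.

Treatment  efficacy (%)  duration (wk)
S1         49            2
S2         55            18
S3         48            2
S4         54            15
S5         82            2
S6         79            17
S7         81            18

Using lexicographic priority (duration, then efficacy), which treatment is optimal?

First minimize duration: best is 2, kept {S1, S3, S5}.
Then maximize efficacy: best is 82, kept {S5}.

S5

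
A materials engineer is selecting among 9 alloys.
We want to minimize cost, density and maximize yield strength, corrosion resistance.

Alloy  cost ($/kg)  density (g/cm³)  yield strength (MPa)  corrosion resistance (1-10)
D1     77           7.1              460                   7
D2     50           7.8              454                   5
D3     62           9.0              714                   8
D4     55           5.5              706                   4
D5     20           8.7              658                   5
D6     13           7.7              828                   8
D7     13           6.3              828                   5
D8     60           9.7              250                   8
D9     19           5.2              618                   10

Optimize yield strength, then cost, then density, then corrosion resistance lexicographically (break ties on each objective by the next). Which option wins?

First maximize yield strength: best is 828, kept {D6, D7}.
Then minimize cost: best is 13, kept {D6, D7}.
Then minimize density: best is 6.3, kept {D7}.

D7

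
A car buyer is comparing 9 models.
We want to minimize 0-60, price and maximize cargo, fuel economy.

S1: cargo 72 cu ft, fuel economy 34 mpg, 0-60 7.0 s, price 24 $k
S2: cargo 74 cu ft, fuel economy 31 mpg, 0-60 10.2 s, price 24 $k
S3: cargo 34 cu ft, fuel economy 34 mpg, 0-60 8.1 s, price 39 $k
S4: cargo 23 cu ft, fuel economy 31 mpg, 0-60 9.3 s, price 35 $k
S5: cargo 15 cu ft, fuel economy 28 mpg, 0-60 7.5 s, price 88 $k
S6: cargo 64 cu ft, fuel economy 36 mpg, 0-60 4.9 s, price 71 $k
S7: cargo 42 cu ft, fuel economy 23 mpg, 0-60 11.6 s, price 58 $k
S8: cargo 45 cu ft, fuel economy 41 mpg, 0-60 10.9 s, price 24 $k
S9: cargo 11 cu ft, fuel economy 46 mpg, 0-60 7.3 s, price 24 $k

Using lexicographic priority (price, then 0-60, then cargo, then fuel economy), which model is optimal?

S1

First minimize price: best is 24, kept {S1, S2, S8, S9}.
Then minimize 0-60: best is 7.0, kept {S1}.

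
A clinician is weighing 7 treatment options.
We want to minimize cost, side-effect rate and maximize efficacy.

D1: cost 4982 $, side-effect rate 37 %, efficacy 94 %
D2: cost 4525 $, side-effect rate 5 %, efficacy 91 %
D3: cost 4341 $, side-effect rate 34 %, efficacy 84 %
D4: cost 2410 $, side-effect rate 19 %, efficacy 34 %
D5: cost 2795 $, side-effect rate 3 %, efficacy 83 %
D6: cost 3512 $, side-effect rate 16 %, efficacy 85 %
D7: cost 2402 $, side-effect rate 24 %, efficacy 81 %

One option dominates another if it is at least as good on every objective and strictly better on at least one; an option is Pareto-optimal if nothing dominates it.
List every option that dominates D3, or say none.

D6: cost 3512≤4341, side-effect rate 16≤34, efficacy 85≥84 — dominates D3.
Others (D1, D2, D4, D5, D7) are each worse than D3 on at least one objective.

D6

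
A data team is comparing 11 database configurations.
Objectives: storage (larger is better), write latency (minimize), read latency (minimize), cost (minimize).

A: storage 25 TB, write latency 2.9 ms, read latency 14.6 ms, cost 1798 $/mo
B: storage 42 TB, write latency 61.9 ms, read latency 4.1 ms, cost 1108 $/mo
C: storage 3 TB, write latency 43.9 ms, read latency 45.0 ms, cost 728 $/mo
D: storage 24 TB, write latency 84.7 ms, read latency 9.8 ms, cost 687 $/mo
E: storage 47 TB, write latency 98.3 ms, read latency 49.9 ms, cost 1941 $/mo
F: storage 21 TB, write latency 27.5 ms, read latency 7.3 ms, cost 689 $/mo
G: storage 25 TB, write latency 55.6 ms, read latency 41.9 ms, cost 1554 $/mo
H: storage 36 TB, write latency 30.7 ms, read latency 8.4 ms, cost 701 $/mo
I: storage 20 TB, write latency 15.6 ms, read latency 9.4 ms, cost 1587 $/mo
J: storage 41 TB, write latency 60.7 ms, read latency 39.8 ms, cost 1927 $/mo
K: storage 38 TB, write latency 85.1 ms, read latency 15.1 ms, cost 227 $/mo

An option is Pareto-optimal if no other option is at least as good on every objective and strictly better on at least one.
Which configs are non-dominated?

A: not dominated (best write latency).
B: not dominated (best read latency).
C: dominated by F (storage 21≥3, write latency 27.5≤43.9, read latency 7.3≤45.0, cost 689≤728).
D: not dominated.
E: not dominated (best storage).
F: not dominated.
G: dominated by H (storage 36≥25, write latency 30.7≤55.6, read latency 8.4≤41.9, cost 701≤1554).
H: not dominated.
I: not dominated.
J: not dominated.
K: not dominated (best cost).

A, B, D, E, F, H, I, J, K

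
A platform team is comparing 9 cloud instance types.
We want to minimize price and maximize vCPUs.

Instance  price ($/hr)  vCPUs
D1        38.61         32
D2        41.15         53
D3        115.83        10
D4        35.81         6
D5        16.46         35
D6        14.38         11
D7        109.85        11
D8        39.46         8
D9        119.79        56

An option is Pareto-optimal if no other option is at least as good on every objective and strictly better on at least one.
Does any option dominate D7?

Yes

D1 vs D7: price 38.61≤109.85, vCPUs 32≥11 — D1 is at least as good on every objective and strictly better on at least one, so D1 dominates D7.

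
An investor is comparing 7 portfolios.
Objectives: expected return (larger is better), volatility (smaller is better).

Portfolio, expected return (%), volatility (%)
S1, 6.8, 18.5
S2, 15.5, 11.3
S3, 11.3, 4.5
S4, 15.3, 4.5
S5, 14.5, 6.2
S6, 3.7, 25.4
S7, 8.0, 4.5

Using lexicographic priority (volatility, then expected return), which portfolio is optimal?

First minimize volatility: best is 4.5, kept {S3, S4, S7}.
Then maximize expected return: best is 15.3, kept {S4}.

S4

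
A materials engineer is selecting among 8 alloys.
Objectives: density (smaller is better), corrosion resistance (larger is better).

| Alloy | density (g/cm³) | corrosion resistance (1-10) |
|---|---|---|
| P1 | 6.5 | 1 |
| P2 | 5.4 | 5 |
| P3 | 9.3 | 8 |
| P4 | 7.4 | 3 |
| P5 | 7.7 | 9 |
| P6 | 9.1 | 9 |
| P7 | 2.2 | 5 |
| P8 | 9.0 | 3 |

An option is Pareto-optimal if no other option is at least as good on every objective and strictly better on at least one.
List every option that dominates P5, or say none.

P1: worse on corrosion resistance (1 vs 9).
P2: worse on corrosion resistance (5 vs 9).
P3: worse on density (9.3 vs 7.7).
P4: worse on corrosion resistance (3 vs 9).
P6: worse on density (9.1 vs 7.7).
P7: worse on corrosion resistance (5 vs 9).
P8: worse on density (9.0 vs 7.7).
No option dominates P5.

none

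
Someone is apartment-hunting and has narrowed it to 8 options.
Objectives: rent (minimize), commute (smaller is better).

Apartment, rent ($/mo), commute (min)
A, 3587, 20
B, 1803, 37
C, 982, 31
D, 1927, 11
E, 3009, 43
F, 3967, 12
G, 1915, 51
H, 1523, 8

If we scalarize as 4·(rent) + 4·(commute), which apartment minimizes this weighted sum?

C

A: 4·3587 + 4·20 = 14428
B: 4·1803 + 4·37 = 7360
C: 4·982 + 4·31 = 4052
D: 4·1927 + 4·11 = 7752
E: 4·3009 + 4·43 = 12208
F: 4·3967 + 4·12 = 15916
G: 4·1915 + 4·51 = 7864
H: 4·1523 + 4·8 = 6124
Lowest: C at 4052.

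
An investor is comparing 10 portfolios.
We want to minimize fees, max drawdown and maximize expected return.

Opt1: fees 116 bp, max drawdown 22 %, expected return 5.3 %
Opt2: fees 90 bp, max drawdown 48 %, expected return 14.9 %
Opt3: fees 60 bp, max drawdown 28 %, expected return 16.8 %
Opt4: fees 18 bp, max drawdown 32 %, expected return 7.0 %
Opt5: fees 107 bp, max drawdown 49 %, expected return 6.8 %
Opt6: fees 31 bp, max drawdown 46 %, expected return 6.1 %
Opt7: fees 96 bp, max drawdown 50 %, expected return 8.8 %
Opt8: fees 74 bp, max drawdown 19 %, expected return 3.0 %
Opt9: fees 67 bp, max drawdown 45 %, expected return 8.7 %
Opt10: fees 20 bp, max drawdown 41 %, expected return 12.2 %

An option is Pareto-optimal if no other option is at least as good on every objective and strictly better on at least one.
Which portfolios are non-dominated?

Opt1, Opt3, Opt4, Opt8, Opt10

Opt1: not dominated.
Opt2: dominated by Opt3 (fees 60≤90, max drawdown 28≤48, expected return 16.8≥14.9).
Opt3: not dominated (best expected return).
Opt4: not dominated (best fees).
Opt5: dominated by Opt2 (fees 90≤107, max drawdown 48≤49, expected return 14.9≥6.8).
Opt6: dominated by Opt4 (fees 18≤31, max drawdown 32≤46, expected return 7.0≥6.1).
Opt7: dominated by Opt2 (fees 90≤96, max drawdown 48≤50, expected return 14.9≥8.8).
Opt8: not dominated (best max drawdown).
Opt9: dominated by Opt3 (fees 60≤67, max drawdown 28≤45, expected return 16.8≥8.7).
Opt10: not dominated.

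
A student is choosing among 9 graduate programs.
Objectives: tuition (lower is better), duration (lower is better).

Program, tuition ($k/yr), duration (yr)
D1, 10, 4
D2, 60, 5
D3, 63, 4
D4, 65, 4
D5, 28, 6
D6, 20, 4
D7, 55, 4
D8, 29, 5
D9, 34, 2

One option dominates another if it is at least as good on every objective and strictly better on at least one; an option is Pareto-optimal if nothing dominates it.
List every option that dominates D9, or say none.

none

D1: worse on duration (4 vs 2).
D2: worse on tuition (60 vs 34).
D3: worse on tuition (63 vs 34).
D4: worse on tuition (65 vs 34).
D5: worse on duration (6 vs 2).
D6: worse on duration (4 vs 2).
D7: worse on tuition (55 vs 34).
D8: worse on duration (5 vs 2).
No option dominates D9.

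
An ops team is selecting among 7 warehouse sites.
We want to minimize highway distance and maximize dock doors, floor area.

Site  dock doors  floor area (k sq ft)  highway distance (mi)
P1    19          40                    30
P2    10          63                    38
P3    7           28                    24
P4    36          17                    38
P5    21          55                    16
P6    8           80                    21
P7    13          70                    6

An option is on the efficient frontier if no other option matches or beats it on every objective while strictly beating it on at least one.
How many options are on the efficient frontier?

4

P1: dominated by P5 (dock doors 21≥19, floor area 55≥40, highway distance 16≤30).
P2: dominated by P7 (dock doors 13≥10, floor area 70≥63, highway distance 6≤38).
P3: dominated by P5 (dock doors 21≥7, floor area 55≥28, highway distance 16≤24).
P4: not dominated (best dock doors).
P5: not dominated.
P6: not dominated (best floor area).
P7: not dominated (best highway distance).
Pareto-optimal: P4, P5, P6, P7 → 4.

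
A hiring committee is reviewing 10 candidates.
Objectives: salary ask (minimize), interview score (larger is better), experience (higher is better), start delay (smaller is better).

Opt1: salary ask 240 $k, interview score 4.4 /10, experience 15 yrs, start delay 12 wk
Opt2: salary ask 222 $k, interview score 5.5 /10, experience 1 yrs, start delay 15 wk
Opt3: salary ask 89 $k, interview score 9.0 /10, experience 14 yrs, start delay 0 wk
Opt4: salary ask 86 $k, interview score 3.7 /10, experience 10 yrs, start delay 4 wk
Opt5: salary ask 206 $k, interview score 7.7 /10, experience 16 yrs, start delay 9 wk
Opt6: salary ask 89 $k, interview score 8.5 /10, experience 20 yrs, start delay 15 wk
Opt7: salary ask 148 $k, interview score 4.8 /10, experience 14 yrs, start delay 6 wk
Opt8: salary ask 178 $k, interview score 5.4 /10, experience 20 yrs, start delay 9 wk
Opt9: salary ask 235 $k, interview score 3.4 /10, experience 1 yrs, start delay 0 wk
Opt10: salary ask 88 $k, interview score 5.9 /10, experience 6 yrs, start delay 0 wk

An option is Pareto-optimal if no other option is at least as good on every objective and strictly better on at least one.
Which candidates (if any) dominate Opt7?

Opt3: salary ask 89≤148, interview score 9.0≥4.8, experience 14≥14, start delay 0≤6 — dominates Opt7.
Others (Opt1, Opt2, Opt4, Opt5, Opt6, Opt8, Opt9, Opt10) are each worse than Opt7 on at least one objective.

Opt3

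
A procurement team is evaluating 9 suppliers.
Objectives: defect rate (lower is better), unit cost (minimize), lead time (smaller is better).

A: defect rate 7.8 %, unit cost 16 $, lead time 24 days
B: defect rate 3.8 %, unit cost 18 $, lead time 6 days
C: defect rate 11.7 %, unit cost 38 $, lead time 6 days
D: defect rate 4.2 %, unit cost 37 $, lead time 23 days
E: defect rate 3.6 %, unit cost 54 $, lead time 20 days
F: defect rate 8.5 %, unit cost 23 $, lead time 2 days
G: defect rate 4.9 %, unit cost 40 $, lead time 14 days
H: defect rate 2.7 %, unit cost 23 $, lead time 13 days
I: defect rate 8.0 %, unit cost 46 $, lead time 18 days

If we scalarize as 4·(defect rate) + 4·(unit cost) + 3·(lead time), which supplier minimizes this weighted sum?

A: 4·7.8 + 4·16 + 3·24 = 167.2
B: 4·3.8 + 4·18 + 3·6 = 105.2
C: 4·11.7 + 4·38 + 3·6 = 216.8
D: 4·4.2 + 4·37 + 3·23 = 233.8
E: 4·3.6 + 4·54 + 3·20 = 290.4
F: 4·8.5 + 4·23 + 3·2 = 132.0
G: 4·4.9 + 4·40 + 3·14 = 221.6
H: 4·2.7 + 4·23 + 3·13 = 141.8
I: 4·8.0 + 4·46 + 3·18 = 270.0
Lowest: B at 105.2.

B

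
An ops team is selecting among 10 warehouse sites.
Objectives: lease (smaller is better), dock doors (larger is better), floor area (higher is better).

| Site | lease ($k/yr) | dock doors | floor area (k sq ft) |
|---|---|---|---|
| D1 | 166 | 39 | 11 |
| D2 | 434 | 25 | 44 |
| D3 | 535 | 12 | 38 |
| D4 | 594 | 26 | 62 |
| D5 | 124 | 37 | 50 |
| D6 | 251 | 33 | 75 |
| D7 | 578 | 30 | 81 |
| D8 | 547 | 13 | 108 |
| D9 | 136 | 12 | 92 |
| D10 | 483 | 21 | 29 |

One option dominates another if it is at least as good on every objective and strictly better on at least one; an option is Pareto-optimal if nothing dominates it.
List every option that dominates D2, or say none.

D5, D6

D5: lease 124≤434, dock doors 37≥25, floor area 50≥44 — dominates D2.
D6: lease 251≤434, dock doors 33≥25, floor area 75≥44 — dominates D2.
Others (D1, D3, D4, D7, D8, D9, D10) are each worse than D2 on at least one objective.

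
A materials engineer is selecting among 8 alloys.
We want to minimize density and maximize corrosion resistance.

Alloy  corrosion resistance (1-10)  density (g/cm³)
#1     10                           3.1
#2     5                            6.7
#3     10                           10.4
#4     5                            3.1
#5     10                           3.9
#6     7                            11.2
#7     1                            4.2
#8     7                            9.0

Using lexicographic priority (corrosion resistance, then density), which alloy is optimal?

#1

First maximize corrosion resistance: best is 10, kept {#1, #3, #5}.
Then minimize density: best is 3.1, kept {#1}.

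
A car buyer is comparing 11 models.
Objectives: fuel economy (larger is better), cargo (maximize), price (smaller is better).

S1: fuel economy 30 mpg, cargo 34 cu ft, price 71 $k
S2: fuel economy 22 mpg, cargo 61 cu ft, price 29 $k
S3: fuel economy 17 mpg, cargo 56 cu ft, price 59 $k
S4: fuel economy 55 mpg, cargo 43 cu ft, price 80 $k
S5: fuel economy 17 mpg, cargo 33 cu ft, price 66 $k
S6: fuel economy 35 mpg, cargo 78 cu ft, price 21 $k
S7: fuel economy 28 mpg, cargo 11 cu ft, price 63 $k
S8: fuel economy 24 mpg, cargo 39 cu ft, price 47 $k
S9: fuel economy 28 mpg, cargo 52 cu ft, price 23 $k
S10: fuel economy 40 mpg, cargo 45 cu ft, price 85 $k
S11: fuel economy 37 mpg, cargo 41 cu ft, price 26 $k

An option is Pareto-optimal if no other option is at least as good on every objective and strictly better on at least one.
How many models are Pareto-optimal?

S1: dominated by S6 (fuel economy 35≥30, cargo 78≥34, price 21≤71).
S2: dominated by S6 (fuel economy 35≥22, cargo 78≥61, price 21≤29).
S3: dominated by S2 (fuel economy 22≥17, cargo 61≥56, price 29≤59).
S4: not dominated (best fuel economy).
S5: dominated by S2 (fuel economy 22≥17, cargo 61≥33, price 29≤66).
S6: not dominated (best cargo).
S7: dominated by S6 (fuel economy 35≥28, cargo 78≥11, price 21≤63).
S8: dominated by S6 (fuel economy 35≥24, cargo 78≥39, price 21≤47).
S9: dominated by S6 (fuel economy 35≥28, cargo 78≥52, price 21≤23).
S10: not dominated.
S11: not dominated.
Pareto-optimal: S4, S6, S10, S11 → 4.

4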